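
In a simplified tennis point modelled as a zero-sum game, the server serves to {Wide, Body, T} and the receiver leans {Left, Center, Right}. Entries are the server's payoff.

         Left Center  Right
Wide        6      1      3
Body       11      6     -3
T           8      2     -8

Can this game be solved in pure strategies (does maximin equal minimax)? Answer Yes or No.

Row minima: Wide → 1, Body → -3, T → -8; maximin = 1.
Column maxima: Left → 11, Center → 6, Right → 3; minimax = 3.
1 ≠ 3, so no pure-strategy equilibrium exists.

No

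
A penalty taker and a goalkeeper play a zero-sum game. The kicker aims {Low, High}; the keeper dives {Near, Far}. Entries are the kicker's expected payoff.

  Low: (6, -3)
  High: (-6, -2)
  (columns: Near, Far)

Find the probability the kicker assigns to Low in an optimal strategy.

Row minima: Low → -3, High → -6; maximin = -3.
Column maxima: Near → 6, Far → -2; minimax = -2.
-3 ≠ -2, so there is no saddle point; optimal play is mixed.
Let the kicker play Low with probability p. Expected payoff against Near: 6p + (-6)(1−p) = 12p − 6; against Far: (-3)p + (-2)(1−p) = −p − 2.
Setting these equal: 12p − 6 = −p − 2 ⇒ 13p = 4 ⇒ p = 4/13, and the value is (12)·(4/13) − 6 = -30/13.
For the keeper: with q = P(Near), equating Low's and High's payoffs gives 9q − 3 = −4q − 2 ⇒ q = 1/13.

4/13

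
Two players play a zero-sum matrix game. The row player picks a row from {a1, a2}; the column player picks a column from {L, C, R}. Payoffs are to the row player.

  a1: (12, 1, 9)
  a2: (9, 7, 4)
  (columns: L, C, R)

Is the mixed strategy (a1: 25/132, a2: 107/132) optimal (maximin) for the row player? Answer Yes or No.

No

Against L this mix gives (25/132)·12 + (107/132)·9 = 421/44.
Against C this mix gives (25/132)·1 + (107/132)·7 = 129/22.
Against R this mix gives (25/132)·9 + (107/132)·4 = 653/132.
The column player will play R, holding the row player to 653/132. Shifting weight toward the row that does better against R would raise this floor (the equalizing mix achieves 59/11 against both R and C), so the proposed strategy is not optimal.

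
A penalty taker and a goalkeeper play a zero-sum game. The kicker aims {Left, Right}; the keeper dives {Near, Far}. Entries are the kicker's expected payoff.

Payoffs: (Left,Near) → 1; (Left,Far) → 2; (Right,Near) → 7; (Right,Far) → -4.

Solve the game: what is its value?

Row minima: Left → 1, Right → -4; maximin = 1.
Column maxima: Near → 7, Far → 2; minimax = 2.
1 ≠ 2, so there is no saddle point; optimal play is mixed.
Let the kicker play Left with probability p. Expected payoff against Near: 1p + 7(1−p) = −6p + 7; against Far: 2p + (-4)(1−p) = 6p − 4.
Setting these equal: −6p + 7 = 6p − 4 ⇒ −12p = -11 ⇒ p = 11/12, and the value is (-6)·(11/12) + 7 = 3/2.
For the keeper: with q = P(Near), equating Left's and Right's payoffs gives −q + 2 = 11q − 4 ⇒ q = 1/2.

3/2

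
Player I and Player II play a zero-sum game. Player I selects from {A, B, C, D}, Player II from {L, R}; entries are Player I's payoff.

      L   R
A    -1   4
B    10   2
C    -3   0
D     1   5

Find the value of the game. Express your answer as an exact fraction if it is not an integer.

Row minima: A → -1, B → 2, C → -3, D → 1; maximin = 2.
Column maxima: L → 10, R → 5; minimax = 5.
2 ≠ 5, so there is no saddle point; optimal play is mixed.
A is strictly dominated by D, so Player I never plays it.
C is strictly dominated by B, so Player I never plays it.
On the remaining 2×2 (B, D vs L, R):
Let Player I play B with probability p. Expected payoff against L: 10p + 1(1−p) = 9p + 1; against R: 2p + 5(1−p) = −3p + 5.
Setting these equal: 9p + 1 = −3p + 5 ⇒ 12p = 4 ⇒ p = 1/3, and the value is (9)·(1/3) + 1 = 4.
For Player II: with q = P(L), equating B's and D's payoffs gives 8q + 2 = −4q + 5 ⇒ q = 1/4.

4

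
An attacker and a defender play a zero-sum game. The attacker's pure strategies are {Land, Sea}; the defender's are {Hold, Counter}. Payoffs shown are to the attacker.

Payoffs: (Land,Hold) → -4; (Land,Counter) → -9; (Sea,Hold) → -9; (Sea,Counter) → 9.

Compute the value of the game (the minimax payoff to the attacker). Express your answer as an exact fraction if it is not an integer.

Row minima: Land → -9, Sea → -9; maximin = -9.
Column maxima: Hold → -4, Counter → 9; minimax = -4.
-9 ≠ -4, so there is no saddle point; optimal play is mixed.
Let the attacker play Land with probability p. Expected payoff against Hold: (-4)p + (-9)(1−p) = 5p − 9; against Counter: (-9)p + 9(1−p) = −18p + 9.
Setting these equal: 5p − 9 = −18p + 9 ⇒ 23p = 18 ⇒ p = 18/23, and the value is (5)·(18/23) − 9 = -117/23.
For the defender: with q = P(Hold), equating Land's and Sea's payoffs gives 5q − 9 = −18q + 9 ⇒ q = 18/23.

-117/23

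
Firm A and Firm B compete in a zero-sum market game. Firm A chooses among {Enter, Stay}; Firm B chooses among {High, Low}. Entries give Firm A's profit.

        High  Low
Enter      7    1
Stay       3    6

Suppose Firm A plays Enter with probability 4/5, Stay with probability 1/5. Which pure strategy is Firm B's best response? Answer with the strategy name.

If Firm B plays High, Firm A's expected payoff is (4/5)·7 + (1/5)·3 = 31/5.
If Firm B plays Low, Firm A's expected payoff is (4/5)·1 + (1/5)·6 = 2.
Firm B minimizes Firm A's payoff; the smallest is 2, so the best response is Low.

Low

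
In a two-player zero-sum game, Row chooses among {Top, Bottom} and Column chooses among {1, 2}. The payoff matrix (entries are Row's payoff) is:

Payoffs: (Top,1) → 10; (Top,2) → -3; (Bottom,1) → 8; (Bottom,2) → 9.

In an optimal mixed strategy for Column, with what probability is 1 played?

Row minima: Top → -3, Bottom → 8; maximin = 8.
Column maxima: 1 → 10, 2 → 9; minimax = 9.
8 ≠ 9, so there is no saddle point; optimal play is mixed.
Let Row play Top with probability p. Expected payoff against 1: 10p + 8(1−p) = 2p + 8; against 2: (-3)p + 9(1−p) = −12p + 9.
Setting these equal: 2p + 8 = −12p + 9 ⇒ 14p = 1 ⇒ p = 1/14, and the value is (2)·(1/14) + 8 = 57/7.
For Column: with q = P(1), equating Top's and Bottom's payoffs gives 13q − 3 = −q + 9 ⇒ q = 6/7.

6/7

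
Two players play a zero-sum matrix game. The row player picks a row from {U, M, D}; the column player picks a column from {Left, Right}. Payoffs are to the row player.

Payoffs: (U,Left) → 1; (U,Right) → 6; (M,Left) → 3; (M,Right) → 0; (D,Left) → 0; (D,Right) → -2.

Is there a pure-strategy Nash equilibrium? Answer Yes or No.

Row minima: U → 1, M → 0, D → -2; maximin = 1.
Column maxima: Left → 3, Right → 6; minimax = 3.
1 ≠ 3, so no pure-strategy equilibrium exists.

No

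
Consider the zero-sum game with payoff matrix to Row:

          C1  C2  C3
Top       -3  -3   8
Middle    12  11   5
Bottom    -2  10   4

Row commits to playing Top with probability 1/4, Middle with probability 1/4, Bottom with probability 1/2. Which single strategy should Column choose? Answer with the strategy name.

C1

If Column plays C1, Row's expected payoff is (1/4)·(-3) + (1/4)·12 + (1/2)·(-2) = 5/4.
If Column plays C2, Row's expected payoff is (1/4)·(-3) + (1/4)·11 + (1/2)·10 = 7.
If Column plays C3, Row's expected payoff is (1/4)·8 + (1/4)·5 + (1/2)·4 = 21/4.
Column minimizes Row's payoff; the smallest is 5/4, so the best response is C1.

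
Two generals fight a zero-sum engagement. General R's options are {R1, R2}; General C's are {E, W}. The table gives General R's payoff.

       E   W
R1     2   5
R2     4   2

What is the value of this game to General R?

Row minima: R1 → 2, R2 → 2; maximin = 2.
Column maxima: E → 4, W → 5; minimax = 4.
2 ≠ 4, so there is no saddle point; optimal play is mixed.
Let General R play R1 with probability p. Expected payoff against E: 2p + 4(1−p) = −2p + 4; against W: 5p + 2(1−p) = 3p + 2.
Setting these equal: −2p + 4 = 3p + 2 ⇒ −5p = -2 ⇒ p = 2/5, and the value is (-2)·(2/5) + 4 = 16/5.
For General C: with q = P(E), equating R1's and R2's payoffs gives −3q + 5 = 2q + 2 ⇒ q = 3/5.

16/5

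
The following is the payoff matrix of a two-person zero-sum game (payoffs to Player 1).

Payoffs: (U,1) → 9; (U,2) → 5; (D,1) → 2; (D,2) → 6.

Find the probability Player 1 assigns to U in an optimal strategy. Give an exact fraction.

Row minima: U → 5, D → 2; maximin = 5.
Column maxima: 1 → 9, 2 → 6; minimax = 6.
5 ≠ 6, so there is no saddle point; optimal play is mixed.
Let Player 1 play U with probability p. Expected payoff against 1: 9p + 2(1−p) = 7p + 2; against 2: 5p + 6(1−p) = −p + 6.
Setting these equal: 7p + 2 = −p + 6 ⇒ 8p = 4 ⇒ p = 1/2, and the value is (7)·(1/2) + 2 = 11/2.
For Player 2: with q = P(1), equating U's and D's payoffs gives 4q + 5 = −4q + 6 ⇒ q = 1/8.

1/2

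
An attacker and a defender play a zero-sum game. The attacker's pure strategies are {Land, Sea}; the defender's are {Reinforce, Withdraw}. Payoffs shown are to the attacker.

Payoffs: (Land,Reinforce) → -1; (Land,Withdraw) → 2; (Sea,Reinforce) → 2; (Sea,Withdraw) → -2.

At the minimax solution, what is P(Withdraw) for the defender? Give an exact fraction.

3/7

Row minima: Land → -1, Sea → -2; maximin = -1.
Column maxima: Reinforce → 2, Withdraw → 2; minimax = 2.
-1 ≠ 2, so there is no saddle point; optimal play is mixed.
Let the attacker play Land with probability p. Expected payoff against Reinforce: (-1)p + 2(1−p) = −3p + 2; against Withdraw: 2p + (-2)(1−p) = 4p − 2.
Setting these equal: −3p + 2 = 4p − 2 ⇒ −7p = -4 ⇒ p = 4/7, and the value is (-3)·(4/7) + 2 = 2/7.
For the defender: with q = P(Reinforce), equating Land's and Sea's payoffs gives −3q + 2 = 4q − 2 ⇒ q = 4/7.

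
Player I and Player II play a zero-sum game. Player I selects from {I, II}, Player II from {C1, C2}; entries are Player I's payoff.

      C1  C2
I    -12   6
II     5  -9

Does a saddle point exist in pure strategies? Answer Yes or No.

No

Row minima: I → -12, II → -9; maximin = -9.
Column maxima: C1 → 5, C2 → 6; minimax = 5.
-9 ≠ 5, so no pure-strategy equilibrium exists.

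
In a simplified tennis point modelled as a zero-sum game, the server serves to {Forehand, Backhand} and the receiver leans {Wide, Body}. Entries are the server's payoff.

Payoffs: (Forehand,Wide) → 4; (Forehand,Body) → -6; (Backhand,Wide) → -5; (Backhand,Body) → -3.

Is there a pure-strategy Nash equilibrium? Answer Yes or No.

Row minima: Forehand → -6, Backhand → -5; maximin = -5.
Column maxima: Wide → 4, Body → -3; minimax = -3.
-5 ≠ -3, so no pure-strategy equilibrium exists.

No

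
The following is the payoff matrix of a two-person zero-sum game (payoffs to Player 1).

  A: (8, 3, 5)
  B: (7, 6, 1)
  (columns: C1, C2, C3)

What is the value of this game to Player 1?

Row minima: A → 3, B → 1; maximin = 3.
Column maxima: C1 → 8, C2 → 6, C3 → 5; minimax = 5.
3 ≠ 5, so there is no saddle point; optimal play is mixed.
C1 is strictly dominated by C2 (it gives Player 1 strictly more in every row), so Player 2 never plays it.
On the remaining 2×2 (A, B vs C2, C3):
Let Player 1 play A with probability p. Expected payoff against C2: 3p + 6(1−p) = −3p + 6; against C3: 5p + 1(1−p) = 4p + 1.
Setting these equal: −3p + 6 = 4p + 1 ⇒ −7p = -5 ⇒ p = 5/7, and the value is (-3)·(5/7) + 6 = 27/7.
For Player 2: with q = P(C2), equating A's and B's payoffs gives −2q + 5 = 5q + 1 ⇒ q = 4/7.

27/7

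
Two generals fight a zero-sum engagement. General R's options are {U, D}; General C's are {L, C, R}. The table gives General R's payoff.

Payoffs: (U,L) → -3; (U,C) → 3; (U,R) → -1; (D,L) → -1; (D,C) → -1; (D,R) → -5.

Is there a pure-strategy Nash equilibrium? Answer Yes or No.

Row minima: U → -3, D → -5; maximin = -3.
Column maxima: L → -1, C → 3, R → -1; minimax = -1.
-3 ≠ -1, so no pure-strategy equilibrium exists.

No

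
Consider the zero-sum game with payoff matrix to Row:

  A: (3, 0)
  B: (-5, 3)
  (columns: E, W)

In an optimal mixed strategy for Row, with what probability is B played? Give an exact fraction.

3/11

Row minima: A → 0, B → -5; maximin = 0.
Column maxima: E → 3, W → 3; minimax = 3.
0 ≠ 3, so there is no saddle point; optimal play is mixed.
Let Row play A with probability p. Expected payoff against E: 3p + (-5)(1−p) = 8p − 5; against W: 0p + 3(1−p) = −3p + 3.
Setting these equal: 8p − 5 = −3p + 3 ⇒ 11p = 8 ⇒ p = 8/11, and the value is (8)·(8/11) − 5 = 9/11.
For Column: with q = P(E), equating A's and B's payoffs gives 3q = −8q + 3 ⇒ q = 3/11.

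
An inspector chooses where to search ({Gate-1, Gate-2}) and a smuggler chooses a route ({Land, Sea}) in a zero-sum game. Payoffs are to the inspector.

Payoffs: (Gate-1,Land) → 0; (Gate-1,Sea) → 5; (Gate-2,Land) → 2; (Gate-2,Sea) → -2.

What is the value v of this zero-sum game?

Row minima: Gate-1 → 0, Gate-2 → -2; maximin = 0.
Column maxima: Land → 2, Sea → 5; minimax = 2.
0 ≠ 2, so there is no saddle point; optimal play is mixed.
Let the inspector play Gate-1 with probability p. Expected payoff against Land: 0p + 2(1−p) = −2p + 2; against Sea: 5p + (-2)(1−p) = 7p − 2.
Setting these equal: −2p + 2 = 7p − 2 ⇒ −9p = -4 ⇒ p = 4/9, and the value is (-2)·(4/9) + 2 = 10/9.
For the smuggler: with q = P(Land), equating Gate-1's and Gate-2's payoffs gives −5q + 5 = 4q − 2 ⇒ q = 7/9.

10/9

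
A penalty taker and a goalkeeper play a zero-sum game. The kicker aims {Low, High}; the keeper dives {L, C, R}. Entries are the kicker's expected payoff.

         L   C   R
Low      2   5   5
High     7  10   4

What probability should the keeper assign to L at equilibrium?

1/6

Row minima: Low → 2, High → 4; maximin = 4.
Column maxima: L → 7, C → 10, R → 5; minimax = 5.
4 ≠ 5, so there is no saddle point; optimal play is mixed.
C is strictly dominated by L (it gives the kicker strictly more in every row), so the keeper never plays it.
On the remaining 2×2 (Low, High vs L, R):
Let the kicker play Low with probability p. Expected payoff against L: 2p + 7(1−p) = −5p + 7; against R: 5p + 4(1−p) = p + 4.
Setting these equal: −5p + 7 = p + 4 ⇒ −6p = -3 ⇒ p = 1/2, and the value is (-5)·(1/2) + 7 = 9/2.
For the keeper: with q = P(L), equating Low's and High's payoffs gives −3q + 5 = 3q + 4 ⇒ q = 1/6.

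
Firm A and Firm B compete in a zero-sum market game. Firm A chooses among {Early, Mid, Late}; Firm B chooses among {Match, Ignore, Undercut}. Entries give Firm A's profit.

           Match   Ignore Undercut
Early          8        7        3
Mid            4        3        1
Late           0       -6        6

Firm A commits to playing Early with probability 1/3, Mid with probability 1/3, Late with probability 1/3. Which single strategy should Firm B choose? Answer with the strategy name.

If Firm B plays Match, Firm A's expected payoff is (1/3)·8 + (1/3)·4 + (1/3)·0 = 4.
If Firm B plays Ignore, Firm A's expected payoff is (1/3)·7 + (1/3)·3 + (1/3)·(-6) = 4/3.
If Firm B plays Undercut, Firm A's expected payoff is (1/3)·3 + (1/3)·1 + (1/3)·6 = 10/3.
Firm B minimizes Firm A's payoff; the smallest is 4/3, so the best response is Ignore.

Ignore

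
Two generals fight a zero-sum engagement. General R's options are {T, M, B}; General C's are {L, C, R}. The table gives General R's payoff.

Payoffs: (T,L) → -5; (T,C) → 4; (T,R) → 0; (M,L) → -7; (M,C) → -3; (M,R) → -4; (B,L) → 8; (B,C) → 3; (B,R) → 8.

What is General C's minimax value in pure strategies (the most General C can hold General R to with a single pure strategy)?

4

Column maxima: L → 8, C → 4, R → 8.
The smallest of these is 4.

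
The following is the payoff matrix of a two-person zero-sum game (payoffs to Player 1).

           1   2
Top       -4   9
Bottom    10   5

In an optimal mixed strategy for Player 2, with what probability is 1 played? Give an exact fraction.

2/9

Row minima: Top → -4, Bottom → 5; maximin = 5.
Column maxima: 1 → 10, 2 → 9; minimax = 9.
5 ≠ 9, so there is no saddle point; optimal play is mixed.
Let Player 1 play Top with probability p. Expected payoff against 1: (-4)p + 10(1−p) = −14p + 10; against 2: 9p + 5(1−p) = 4p + 5.
Setting these equal: −14p + 10 = 4p + 5 ⇒ −18p = -5 ⇒ p = 5/18, and the value is (-14)·(5/18) + 10 = 55/9.
For Player 2: with q = P(1), equating Top's and Bottom's payoffs gives −13q + 9 = 5q + 5 ⇒ q = 2/9.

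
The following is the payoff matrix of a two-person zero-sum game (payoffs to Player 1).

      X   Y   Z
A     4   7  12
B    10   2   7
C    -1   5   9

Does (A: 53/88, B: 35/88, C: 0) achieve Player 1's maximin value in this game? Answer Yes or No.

Against X this mix gives (53/88)·4 + (35/88)·10 = 281/44.
Against Y this mix gives (53/88)·7 + (35/88)·2 = 441/88.
Against Z this mix gives (53/88)·12 + (35/88)·7 = 881/88.
Player 2 will play Y, holding Player 1 to 441/88. Shifting weight toward the row that does better against Y would raise this floor (the equalizing mix achieves 62/11 against both Y and X), so the proposed strategy is not optimal.

No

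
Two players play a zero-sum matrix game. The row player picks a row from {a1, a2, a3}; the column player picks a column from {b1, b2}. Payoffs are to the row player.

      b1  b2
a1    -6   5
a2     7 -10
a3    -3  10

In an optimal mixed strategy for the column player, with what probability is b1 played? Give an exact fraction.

Row minima: a1 → -6, a2 → -10, a3 → -3; maximin = -3.
Column maxima: b1 → 7, b2 → 10; minimax = 7.
-3 ≠ 7, so there is no saddle point; optimal play is mixed.
a1 is strictly dominated by a3, so the row player never plays it.
On the remaining 2×2 (a2, a3 vs b1, b2):
Let the row player play a2 with probability p. Expected payoff against b1: 7p + (-3)(1−p) = 10p − 3; against b2: (-10)p + 10(1−p) = −20p + 10.
Setting these equal: 10p − 3 = −20p + 10 ⇒ 30p = 13 ⇒ p = 13/30, and the value is (10)·(13/30) − 3 = 4/3.
For the column player: with q = P(b1), equating a2's and a3's payoffs gives 17q − 10 = −13q + 10 ⇒ q = 2/3.

2/3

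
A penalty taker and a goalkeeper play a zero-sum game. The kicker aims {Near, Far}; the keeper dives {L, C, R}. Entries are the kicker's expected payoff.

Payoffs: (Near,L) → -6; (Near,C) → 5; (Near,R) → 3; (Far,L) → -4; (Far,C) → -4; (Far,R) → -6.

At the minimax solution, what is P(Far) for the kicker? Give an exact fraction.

9/11

Row minima: Near → -6, Far → -6; maximin = -6.
Column maxima: L → -4, C → 5, R → 3; minimax = -4.
-6 ≠ -4, so there is no saddle point; optimal play is mixed.
C is strictly dominated by R (it gives the kicker strictly more in every row), so the keeper never plays it.
On the remaining 2×2 (Near, Far vs L, R):
Let the kicker play Near with probability p. Expected payoff against L: (-6)p + (-4)(1−p) = −2p − 4; against R: 3p + (-6)(1−p) = 9p − 6.
Setting these equal: −2p − 4 = 9p − 6 ⇒ −11p = -2 ⇒ p = 2/11, and the value is (-2)·(2/11) − 4 = -48/11.
For the keeper: with q = P(L), equating Near's and Far's payoffs gives −9q + 3 = 2q − 6 ⇒ q = 9/11.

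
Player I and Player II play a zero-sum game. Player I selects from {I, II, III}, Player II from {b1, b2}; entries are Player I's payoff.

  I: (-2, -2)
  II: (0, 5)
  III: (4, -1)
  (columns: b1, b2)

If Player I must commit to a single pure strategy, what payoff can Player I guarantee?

Row minima: I → -2, II → 0, III → -1.
The best of these is 0.

0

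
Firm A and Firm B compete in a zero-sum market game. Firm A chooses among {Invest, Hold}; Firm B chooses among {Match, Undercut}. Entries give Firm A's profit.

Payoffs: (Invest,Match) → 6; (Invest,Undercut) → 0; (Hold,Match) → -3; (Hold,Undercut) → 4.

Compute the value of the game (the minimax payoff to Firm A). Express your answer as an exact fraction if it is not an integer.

24/13

Row minima: Invest → 0, Hold → -3; maximin = 0.
Column maxima: Match → 6, Undercut → 4; minimax = 4.
0 ≠ 4, so there is no saddle point; optimal play is mixed.
Let Firm A play Invest with probability p. Expected payoff against Match: 6p + (-3)(1−p) = 9p − 3; against Undercut: 0p + 4(1−p) = −4p + 4.
Setting these equal: 9p − 3 = −4p + 4 ⇒ 13p = 7 ⇒ p = 7/13, and the value is (9)·(7/13) − 3 = 24/13.
For Firm B: with q = P(Match), equating Invest's and Hold's payoffs gives 6q = −7q + 4 ⇒ q = 4/13.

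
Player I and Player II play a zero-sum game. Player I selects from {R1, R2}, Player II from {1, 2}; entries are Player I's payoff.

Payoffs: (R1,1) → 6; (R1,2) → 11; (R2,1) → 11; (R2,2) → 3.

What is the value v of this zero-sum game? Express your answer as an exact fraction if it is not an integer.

Row minima: R1 → 6, R2 → 3; maximin = 6.
Column maxima: 1 → 11, 2 → 11; minimax = 11.
6 ≠ 11, so there is no saddle point; optimal play is mixed.
Let Player I play R1 with probability p. Expected payoff against 1: 6p + 11(1−p) = −5p + 11; against 2: 11p + 3(1−p) = 8p + 3.
Setting these equal: −5p + 11 = 8p + 3 ⇒ −13p = -8 ⇒ p = 8/13, and the value is (-5)·(8/13) + 11 = 103/13.
For Player II: with q = P(1), equating R1's and R2's payoffs gives −5q + 11 = 8q + 3 ⇒ q = 8/13.

103/13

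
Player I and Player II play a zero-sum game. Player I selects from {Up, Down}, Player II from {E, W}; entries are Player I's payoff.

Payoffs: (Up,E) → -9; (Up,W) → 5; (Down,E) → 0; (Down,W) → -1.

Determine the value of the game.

Row minima: Up → -9, Down → -1; maximin = -1.
Column maxima: E → 0, W → 5; minimax = 0.
-1 ≠ 0, so there is no saddle point; optimal play is mixed.
Let Player I play Up with probability p. Expected payoff against E: (-9)p + 0(1−p) = −9p; against W: 5p + (-1)(1−p) = 6p − 1.
Setting these equal: −9p = 6p − 1 ⇒ −15p = -1 ⇒ p = 1/15, and the value is (-9)·(1/15) = -3/5.
For Player II: with q = P(E), equating Up's and Down's payoffs gives −14q + 5 = q − 1 ⇒ q = 2/5.

-3/5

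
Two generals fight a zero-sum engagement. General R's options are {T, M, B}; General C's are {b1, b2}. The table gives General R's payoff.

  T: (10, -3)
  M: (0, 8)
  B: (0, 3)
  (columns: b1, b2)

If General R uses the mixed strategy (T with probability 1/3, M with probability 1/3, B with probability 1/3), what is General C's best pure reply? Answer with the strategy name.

b2

If General C plays b1, General R's expected payoff is (1/3)·10 + (1/3)·0 + (1/3)·0 = 10/3.
If General C plays b2, General R's expected payoff is (1/3)·(-3) + (1/3)·8 + (1/3)·3 = 8/3.
General C minimizes General R's payoff; the smallest is 8/3, so the best response is b2.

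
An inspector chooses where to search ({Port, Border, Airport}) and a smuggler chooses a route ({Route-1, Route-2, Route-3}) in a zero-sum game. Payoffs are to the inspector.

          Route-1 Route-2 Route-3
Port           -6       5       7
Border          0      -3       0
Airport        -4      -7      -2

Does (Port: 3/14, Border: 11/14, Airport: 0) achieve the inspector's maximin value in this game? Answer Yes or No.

Against Route-1 this mix gives (3/14)·(-6) + (11/14)·0 = -9/7.
Against Route-2 this mix gives (3/14)·5 + (11/14)·(-3) = -9/7.
Against Route-3 this mix gives (3/14)·7 + (11/14)·0 = 3/2.
All of the smuggler's active replies (Route-1, Route-2) yield -9/7, and no column does worse for the inspector. The mix makes the smuggler indifferent and guarantees -9/7, so it is optimal.

Yes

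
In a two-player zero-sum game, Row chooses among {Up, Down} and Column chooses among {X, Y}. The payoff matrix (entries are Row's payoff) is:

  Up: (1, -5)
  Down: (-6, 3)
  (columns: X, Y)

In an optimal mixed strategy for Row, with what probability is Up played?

Row minima: Up → -5, Down → -6; maximin = -5.
Column maxima: X → 1, Y → 3; minimax = 1.
-5 ≠ 1, so there is no saddle point; optimal play is mixed.
Let Row play Up with probability p. Expected payoff against X: 1p + (-6)(1−p) = 7p − 6; against Y: (-5)p + 3(1−p) = −8p + 3.
Setting these equal: 7p − 6 = −8p + 3 ⇒ 15p = 9 ⇒ p = 3/5, and the value is (7)·(3/5) − 6 = -9/5.
For Column: with q = P(X), equating Up's and Down's payoffs gives 6q − 5 = −9q + 3 ⇒ q = 8/15.

3/5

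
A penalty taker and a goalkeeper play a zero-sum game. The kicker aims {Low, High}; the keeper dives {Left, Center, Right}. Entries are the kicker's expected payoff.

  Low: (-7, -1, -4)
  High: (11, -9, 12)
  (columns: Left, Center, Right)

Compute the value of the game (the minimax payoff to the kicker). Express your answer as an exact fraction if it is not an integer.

-37/13

Row minima: Low → -7, High → -9; maximin = -7.
Column maxima: Left → 11, Center → -1, Right → 12; minimax = -1.
-7 ≠ -1, so there is no saddle point; optimal play is mixed.
Right is strictly dominated by Left (it gives the kicker strictly more in every row), so the keeper never plays it.
On the remaining 2×2 (Low, High vs Left, Center):
Let the kicker play Low with probability p. Expected payoff against Left: (-7)p + 11(1−p) = −18p + 11; against Center: (-1)p + (-9)(1−p) = 8p − 9.
Setting these equal: −18p + 11 = 8p − 9 ⇒ −26p = -20 ⇒ p = 10/13, and the value is (-18)·(10/13) + 11 = -37/13.
For the keeper: with q = P(Left), equating Low's and High's payoffs gives −6q − 1 = 20q − 9 ⇒ q = 4/13.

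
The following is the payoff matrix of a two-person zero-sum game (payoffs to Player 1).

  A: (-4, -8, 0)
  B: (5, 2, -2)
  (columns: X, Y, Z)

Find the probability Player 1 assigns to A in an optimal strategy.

1/3

Row minima: A → -8, B → -2; maximin = -2.
Column maxima: X → 5, Y → 2, Z → 0; minimax = 0.
-2 ≠ 0, so there is no saddle point; optimal play is mixed.
X is strictly dominated by Y (it gives Player 1 strictly more in every row), so Player 2 never plays it.
On the remaining 2×2 (A, B vs Y, Z):
Let Player 1 play A with probability p. Expected payoff against Y: (-8)p + 2(1−p) = −10p + 2; against Z: 0p + (-2)(1−p) = 2p − 2.
Setting these equal: −10p + 2 = 2p − 2 ⇒ −12p = -4 ⇒ p = 1/3, and the value is (-10)·(1/3) + 2 = -4/3.
For Player 2: with q = P(Y), equating A's and B's payoffs gives −8q = 4q − 2 ⇒ q = 1/6.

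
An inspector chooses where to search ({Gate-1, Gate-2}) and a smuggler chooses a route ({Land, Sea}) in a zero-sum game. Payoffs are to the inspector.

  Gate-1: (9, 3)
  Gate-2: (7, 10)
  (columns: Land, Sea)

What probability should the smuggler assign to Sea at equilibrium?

2/9

Row minima: Gate-1 → 3, Gate-2 → 7; maximin = 7.
Column maxima: Land → 9, Sea → 10; minimax = 9.
7 ≠ 9, so there is no saddle point; optimal play is mixed.
Let the inspector play Gate-1 with probability p. Expected payoff against Land: 9p + 7(1−p) = 2p + 7; against Sea: 3p + 10(1−p) = −7p + 10.
Setting these equal: 2p + 7 = −7p + 10 ⇒ 9p = 3 ⇒ p = 1/3, and the value is (2)·(1/3) + 7 = 23/3.
For the smuggler: with q = P(Land), equating Gate-1's and Gate-2's payoffs gives 6q + 3 = −3q + 10 ⇒ q = 7/9.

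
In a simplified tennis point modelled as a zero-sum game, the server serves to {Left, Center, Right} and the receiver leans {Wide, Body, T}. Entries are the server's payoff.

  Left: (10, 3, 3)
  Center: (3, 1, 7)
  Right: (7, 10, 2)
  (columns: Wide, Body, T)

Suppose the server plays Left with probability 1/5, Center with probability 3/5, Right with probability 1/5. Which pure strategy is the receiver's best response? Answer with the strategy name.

If the receiver plays Wide, the server's expected payoff is (1/5)·10 + (3/5)·3 + (1/5)·7 = 26/5.
If the receiver plays Body, the server's expected payoff is (1/5)·3 + (3/5)·1 + (1/5)·10 = 16/5.
If the receiver plays T, the server's expected payoff is (1/5)·3 + (3/5)·7 + (1/5)·2 = 26/5.
The receiver minimizes the server's payoff; the smallest is 16/5, so the best response is Body.

Body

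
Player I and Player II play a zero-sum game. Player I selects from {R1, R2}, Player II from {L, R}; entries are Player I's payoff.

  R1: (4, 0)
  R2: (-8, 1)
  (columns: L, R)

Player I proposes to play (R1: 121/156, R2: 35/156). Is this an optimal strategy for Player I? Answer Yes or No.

No

Against L this mix gives (121/156)·4 + (35/156)·(-8) = 17/13.
Against R this mix gives (121/156)·0 + (35/156)·1 = 35/156.
Player II will play R, holding Player I to 35/156. Shifting weight toward the row that does better against R would raise this floor (the equalizing mix achieves 4/13 against both R and L), so the proposed strategy is not optimal.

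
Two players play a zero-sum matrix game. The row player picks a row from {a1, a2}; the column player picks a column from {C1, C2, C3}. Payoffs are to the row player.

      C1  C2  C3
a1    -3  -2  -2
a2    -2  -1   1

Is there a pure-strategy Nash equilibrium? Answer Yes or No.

Row minima: a1 → -3, a2 → -2; maximin = -2.
Column maxima: C1 → -2, C2 → -1, C3 → 1; minimax = -2.
maximin = minimax = -2, so a saddle point exists.

Yes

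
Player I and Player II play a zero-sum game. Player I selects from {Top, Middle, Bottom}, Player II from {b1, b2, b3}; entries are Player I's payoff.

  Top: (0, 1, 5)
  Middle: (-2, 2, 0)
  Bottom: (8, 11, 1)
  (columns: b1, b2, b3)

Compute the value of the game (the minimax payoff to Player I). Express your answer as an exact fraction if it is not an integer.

10/3

Row minima: Top → 0, Middle → -2, Bottom → 1; maximin = 1.
Column maxima: b1 → 8, b2 → 11, b3 → 5; minimax = 5.
1 ≠ 5, so there is no saddle point; optimal play is mixed.
Middle is strictly dominated by Bottom, so Player I never plays it.
b2 is strictly dominated by b1 (it gives Player I strictly more in every row), so Player II never plays it.
On the remaining 2×2 (Top, Bottom vs b1, b3):
Let Player I play Top with probability p. Expected payoff against b1: 0p + 8(1−p) = −8p + 8; against b3: 5p + 1(1−p) = 4p + 1.
Setting these equal: −8p + 8 = 4p + 1 ⇒ −12p = -7 ⇒ p = 7/12, and the value is (-8)·(7/12) + 8 = 10/3.
For Player II: with q = P(b1), equating Top's and Bottom's payoffs gives −5q + 5 = 7q + 1 ⇒ q = 1/3.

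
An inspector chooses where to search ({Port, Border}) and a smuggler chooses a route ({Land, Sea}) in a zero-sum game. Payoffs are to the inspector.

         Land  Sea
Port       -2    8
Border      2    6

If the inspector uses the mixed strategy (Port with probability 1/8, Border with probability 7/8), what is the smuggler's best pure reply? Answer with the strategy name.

Land

If the smuggler plays Land, the inspector's expected payoff is (1/8)·(-2) + (7/8)·2 = 3/2.
If the smuggler plays Sea, the inspector's expected payoff is (1/8)·8 + (7/8)·6 = 25/4.
The smuggler minimizes the inspector's payoff; the smallest is 3/2, so the best response is Land.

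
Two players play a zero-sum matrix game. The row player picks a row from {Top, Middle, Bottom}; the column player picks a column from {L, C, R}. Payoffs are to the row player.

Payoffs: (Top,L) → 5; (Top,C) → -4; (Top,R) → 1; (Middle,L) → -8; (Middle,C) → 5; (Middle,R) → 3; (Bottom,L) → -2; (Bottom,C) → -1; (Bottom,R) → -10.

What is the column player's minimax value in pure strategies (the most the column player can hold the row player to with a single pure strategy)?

3

Column maxima: L → 5, C → 5, R → 3.
The smallest of these is 3.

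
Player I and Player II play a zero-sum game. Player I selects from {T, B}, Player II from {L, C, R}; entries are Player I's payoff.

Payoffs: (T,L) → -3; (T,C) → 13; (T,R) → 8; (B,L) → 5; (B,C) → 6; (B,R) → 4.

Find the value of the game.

13/3

Row minima: T → -3, B → 4; maximin = 4.
Column maxima: L → 5, C → 13, R → 8; minimax = 5.
4 ≠ 5, so there is no saddle point; optimal play is mixed.
C is strictly dominated by L (it gives Player I strictly more in every row), so Player II never plays it.
On the remaining 2×2 (T, B vs L, R):
Let Player I play T with probability p. Expected payoff against L: (-3)p + 5(1−p) = −8p + 5; against R: 8p + 4(1−p) = 4p + 4.
Setting these equal: −8p + 5 = 4p + 4 ⇒ −12p = -1 ⇒ p = 1/12, and the value is (-8)·(1/12) + 5 = 13/3.
For Player II: with q = P(L), equating T's and B's payoffs gives −11q + 8 = q + 4 ⇒ q = 1/3.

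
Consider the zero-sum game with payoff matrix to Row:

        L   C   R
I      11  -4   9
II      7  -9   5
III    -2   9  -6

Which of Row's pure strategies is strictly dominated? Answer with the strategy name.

II

I gives a strictly higher payoff than II against every column: 11 > 7, -4 > -9, 9 > 5.
So II is strictly dominated and Row never plays it.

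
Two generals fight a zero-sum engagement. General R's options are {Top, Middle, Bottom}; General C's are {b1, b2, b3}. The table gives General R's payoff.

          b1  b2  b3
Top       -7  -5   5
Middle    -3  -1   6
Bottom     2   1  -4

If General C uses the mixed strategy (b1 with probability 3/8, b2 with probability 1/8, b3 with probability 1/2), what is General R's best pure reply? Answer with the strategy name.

Expected payoff of Top: (3/8)·(-7) + (1/8)·(-5) + (1/2)·5 = -3/4.
Expected payoff of Middle: (3/8)·(-3) + (1/8)·(-1) + (1/2)·6 = 7/4.
Expected payoff of Bottom: (3/8)·2 + (1/8)·1 + (1/2)·(-4) = -9/8.
The largest is 7/4, so General R's best response is Middle.

Middle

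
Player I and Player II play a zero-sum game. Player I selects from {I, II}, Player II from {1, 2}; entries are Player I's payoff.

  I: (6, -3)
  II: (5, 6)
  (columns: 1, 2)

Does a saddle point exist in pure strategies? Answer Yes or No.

No

Row minima: I → -3, II → 5; maximin = 5.
Column maxima: 1 → 6, 2 → 6; minimax = 6.
5 ≠ 6, so no pure-strategy equilibrium exists.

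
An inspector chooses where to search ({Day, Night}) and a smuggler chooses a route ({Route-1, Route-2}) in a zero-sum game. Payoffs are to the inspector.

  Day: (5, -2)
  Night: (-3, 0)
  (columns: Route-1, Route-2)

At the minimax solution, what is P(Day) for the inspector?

Row minima: Day → -2, Night → -3; maximin = -2.
Column maxima: Route-1 → 5, Route-2 → 0; minimax = 0.
-2 ≠ 0, so there is no saddle point; optimal play is mixed.
Let the inspector play Day with probability p. Expected payoff against Route-1: 5p + (-3)(1−p) = 8p − 3; against Route-2: (-2)p + 0(1−p) = −2p.
Setting these equal: 8p − 3 = −2p ⇒ 10p = 3 ⇒ p = 3/10, and the value is (8)·(3/10) − 3 = -3/5.
For the smuggler: with q = P(Route-1), equating Day's and Night's payoffs gives 7q − 2 = −3q ⇒ q = 1/5.

3/10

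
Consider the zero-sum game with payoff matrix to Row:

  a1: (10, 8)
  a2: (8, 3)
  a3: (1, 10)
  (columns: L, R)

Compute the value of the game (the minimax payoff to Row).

Row minima: a1 → 8, a2 → 3, a3 → 1; maximin = 8.
Column maxima: L → 10, R → 10; minimax = 10.
8 ≠ 10, so there is no saddle point; optimal play is mixed.
a2 is strictly dominated by a1, so Row never plays it.
On the remaining 2×2 (a1, a3 vs L, R):
Let Row play a1 with probability p. Expected payoff against L: 10p + 1(1−p) = 9p + 1; against R: 8p + 10(1−p) = −2p + 10.
Setting these equal: 9p + 1 = −2p + 10 ⇒ 11p = 9 ⇒ p = 9/11, and the value is (9)·(9/11) + 1 = 92/11.
For Column: with q = P(L), equating a1's and a3's payoffs gives 2q + 8 = −9q + 10 ⇒ q = 2/11.

92/11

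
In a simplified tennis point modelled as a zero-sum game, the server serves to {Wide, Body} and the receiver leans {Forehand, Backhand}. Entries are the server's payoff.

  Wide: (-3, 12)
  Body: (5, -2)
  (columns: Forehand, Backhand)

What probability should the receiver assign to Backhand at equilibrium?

4/11

Row minima: Wide → -3, Body → -2; maximin = -2.
Column maxima: Forehand → 5, Backhand → 12; minimax = 5.
-2 ≠ 5, so there is no saddle point; optimal play is mixed.
Let the server play Wide with probability p. Expected payoff against Forehand: (-3)p + 5(1−p) = −8p + 5; against Backhand: 12p + (-2)(1−p) = 14p − 2.
Setting these equal: −8p + 5 = 14p − 2 ⇒ −22p = -7 ⇒ p = 7/22, and the value is (-8)·(7/22) + 5 = 27/11.
For the receiver: with q = P(Forehand), equating Wide's and Body's payoffs gives −15q + 12 = 7q − 2 ⇒ q = 7/11.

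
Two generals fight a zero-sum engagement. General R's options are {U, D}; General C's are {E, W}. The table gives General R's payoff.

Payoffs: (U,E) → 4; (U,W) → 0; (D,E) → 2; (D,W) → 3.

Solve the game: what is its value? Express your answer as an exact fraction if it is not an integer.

12/5

Row minima: U → 0, D → 2; maximin = 2.
Column maxima: E → 4, W → 3; minimax = 3.
2 ≠ 3, so there is no saddle point; optimal play is mixed.
Let General R play U with probability p. Expected payoff against E: 4p + 2(1−p) = 2p + 2; against W: 0p + 3(1−p) = −3p + 3.
Setting these equal: 2p + 2 = −3p + 3 ⇒ 5p = 1 ⇒ p = 1/5, and the value is (2)·(1/5) + 2 = 12/5.
For General C: with q = P(E), equating U's and D's payoffs gives 4q = −q + 3 ⇒ q = 3/5.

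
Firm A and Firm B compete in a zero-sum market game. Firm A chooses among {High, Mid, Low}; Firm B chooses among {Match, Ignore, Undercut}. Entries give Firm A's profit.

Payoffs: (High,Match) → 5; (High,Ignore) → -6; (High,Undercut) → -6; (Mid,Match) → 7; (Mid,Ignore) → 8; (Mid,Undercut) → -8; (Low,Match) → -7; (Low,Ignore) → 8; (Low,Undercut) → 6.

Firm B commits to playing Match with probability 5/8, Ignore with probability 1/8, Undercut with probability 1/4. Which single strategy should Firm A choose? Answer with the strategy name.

Mid

Expected payoff of High: (5/8)·5 + (1/8)·(-6) + (1/4)·(-6) = 7/8.
Expected payoff of Mid: (5/8)·7 + (1/8)·8 + (1/4)·(-8) = 27/8.
Expected payoff of Low: (5/8)·(-7) + (1/8)·8 + (1/4)·6 = -15/8.
The largest is 27/8, so Firm A's best response is Mid.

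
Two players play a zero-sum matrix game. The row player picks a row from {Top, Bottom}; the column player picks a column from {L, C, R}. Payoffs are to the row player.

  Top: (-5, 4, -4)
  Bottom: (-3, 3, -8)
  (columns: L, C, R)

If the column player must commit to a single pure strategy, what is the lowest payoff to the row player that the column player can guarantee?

Column maxima: L → -3, C → 4, R → -4.
The smallest of these is -4.

-4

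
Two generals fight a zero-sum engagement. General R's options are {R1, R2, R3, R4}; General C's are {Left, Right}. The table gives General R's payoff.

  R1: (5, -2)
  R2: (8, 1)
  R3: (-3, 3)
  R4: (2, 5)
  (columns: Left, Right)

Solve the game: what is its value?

Row minima: R1 → -2, R2 → 1, R3 → -3, R4 → 2; maximin = 2.
Column maxima: Left → 8, Right → 5; minimax = 5.
2 ≠ 5, so there is no saddle point; optimal play is mixed.
R1 is strictly dominated by R2, so General R never plays it.
R3 is strictly dominated by R4, so General R never plays it.
On the remaining 2×2 (R2, R4 vs Left, Right):
Let General R play R2 with probability p. Expected payoff against Left: 8p + 2(1−p) = 6p + 2; against Right: 1p + 5(1−p) = −4p + 5.
Setting these equal: 6p + 2 = −4p + 5 ⇒ 10p = 3 ⇒ p = 3/10, and the value is (6)·(3/10) + 2 = 19/5.
For General C: with q = P(Left), equating R2's and R4's payoffs gives 7q + 1 = −3q + 5 ⇒ q = 2/5.

19/5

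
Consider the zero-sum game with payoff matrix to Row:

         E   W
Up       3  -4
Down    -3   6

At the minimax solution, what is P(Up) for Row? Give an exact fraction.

Row minima: Up → -4, Down → -3; maximin = -3.
Column maxima: E → 3, W → 6; minimax = 3.
-3 ≠ 3, so there is no saddle point; optimal play is mixed.
Let Row play Up with probability p. Expected payoff against E: 3p + (-3)(1−p) = 6p − 3; against W: (-4)p + 6(1−p) = −10p + 6.
Setting these equal: 6p − 3 = −10p + 6 ⇒ 16p = 9 ⇒ p = 9/16, and the value is (6)·(9/16) − 3 = 3/8.
For Column: with q = P(E), equating Up's and Down's payoffs gives 7q − 4 = −9q + 6 ⇒ q = 5/8.

9/16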